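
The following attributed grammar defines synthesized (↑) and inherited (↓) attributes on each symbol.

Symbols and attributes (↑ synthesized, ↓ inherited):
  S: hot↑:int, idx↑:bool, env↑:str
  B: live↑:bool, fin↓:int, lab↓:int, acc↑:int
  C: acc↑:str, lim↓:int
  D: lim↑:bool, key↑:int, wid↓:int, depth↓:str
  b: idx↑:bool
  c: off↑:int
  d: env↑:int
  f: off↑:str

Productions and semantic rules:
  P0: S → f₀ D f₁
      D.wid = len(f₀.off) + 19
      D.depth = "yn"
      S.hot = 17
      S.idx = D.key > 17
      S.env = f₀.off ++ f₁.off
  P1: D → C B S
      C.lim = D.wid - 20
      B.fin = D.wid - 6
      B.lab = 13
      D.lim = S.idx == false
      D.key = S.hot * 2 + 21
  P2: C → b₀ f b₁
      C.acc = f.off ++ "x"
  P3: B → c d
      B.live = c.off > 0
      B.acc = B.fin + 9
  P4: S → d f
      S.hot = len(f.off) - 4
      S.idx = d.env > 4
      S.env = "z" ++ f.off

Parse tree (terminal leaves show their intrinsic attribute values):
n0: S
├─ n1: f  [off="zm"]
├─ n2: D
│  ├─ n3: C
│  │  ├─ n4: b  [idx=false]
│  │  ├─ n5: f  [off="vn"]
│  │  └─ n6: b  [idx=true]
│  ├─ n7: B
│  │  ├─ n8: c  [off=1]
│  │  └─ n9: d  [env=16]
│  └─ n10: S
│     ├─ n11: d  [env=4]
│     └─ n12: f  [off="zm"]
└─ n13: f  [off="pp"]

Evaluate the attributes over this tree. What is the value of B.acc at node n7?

24

1. n1.off = "zm"  [terminal]
2. n2.wid = 21  [len(f₀.off) + 19]
3. n2.depth = "yn"  ["yn"]
4. n3.lim = 1  [D.wid - 20]
5. n4.idx = false  [terminal]
6. n5.off = "vn"  [terminal]
7. n6.idx = true  [terminal]
8. n3.acc = "vnx"  [f.off ++ "x"]
9. n7.fin = 15  [D.wid - 6]
10. n7.lab = 13  [13]
11. n8.off = 1  [terminal]
12. n9.env = 16  [terminal]
13. n7.live = true  [c.off > 0]
14. n7.acc = 24  [B.fin + 9]
15. n11.env = 4  [terminal]
16. n12.off = "zm"  [terminal]
17. n10.hot = -2  [len(f.off) - 4]
18. n10.idx = false  [d.env > 4]
19. n10.env = "zzm"  ["z" ++ f.off]
20. n2.lim = true  [S.idx == false]
21. n2.key = 17  [S.hot * 2 + 21]
22. n13.off = "pp"  [terminal]
23. n0.hot = 17  [17]
24. n0.idx = false  [D.key > 17]
25. n0.env = "zmpp"  [f₀.off ++ f₁.off]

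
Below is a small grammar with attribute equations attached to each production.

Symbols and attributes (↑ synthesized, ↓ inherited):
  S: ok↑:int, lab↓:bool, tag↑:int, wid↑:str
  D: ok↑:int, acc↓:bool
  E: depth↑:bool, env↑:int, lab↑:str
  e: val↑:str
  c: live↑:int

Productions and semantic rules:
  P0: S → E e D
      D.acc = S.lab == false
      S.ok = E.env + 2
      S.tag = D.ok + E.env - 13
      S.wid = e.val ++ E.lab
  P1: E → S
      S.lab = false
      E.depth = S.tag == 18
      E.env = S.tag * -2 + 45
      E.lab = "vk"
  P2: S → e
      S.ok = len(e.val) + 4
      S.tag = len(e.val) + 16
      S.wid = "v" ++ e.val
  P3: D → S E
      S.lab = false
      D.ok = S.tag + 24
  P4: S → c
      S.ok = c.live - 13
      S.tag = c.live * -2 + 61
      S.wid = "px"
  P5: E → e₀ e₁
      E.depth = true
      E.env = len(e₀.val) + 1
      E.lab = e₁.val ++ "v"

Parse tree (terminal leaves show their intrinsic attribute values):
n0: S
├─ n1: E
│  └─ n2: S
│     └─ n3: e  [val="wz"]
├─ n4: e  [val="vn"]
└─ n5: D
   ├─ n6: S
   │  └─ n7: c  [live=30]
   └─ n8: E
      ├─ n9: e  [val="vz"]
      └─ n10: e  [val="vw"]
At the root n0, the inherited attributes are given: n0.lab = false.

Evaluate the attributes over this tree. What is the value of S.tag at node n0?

1. n0.lab = false  [given at root]
2. n2.lab = false  [false]
3. n3.val = "wz"  [terminal]
4. n2.ok = 6  [len(e.val) + 4]
5. n2.tag = 18  [len(e.val) + 16]
6. n2.wid = "vwz"  ["v" ++ e.val]
7. n1.depth = true  [S.tag == 18]
8. n1.env = 9  [S.tag * -2 + 45]
9. n1.lab = "vk"  ["vk"]
10. n4.val = "vn"  [terminal]
11. n5.acc = true  [S.lab == false]
12. n6.lab = false  [false]
13. n7.live = 30  [terminal]
14. n6.ok = 17  [c.live - 13]
15. n6.tag = 1  [c.live * -2 + 61]
16. n6.wid = "px"  ["px"]
17. n9.val = "vz"  [terminal]
18. n10.val = "vw"  [terminal]
19. n8.depth = true  [true]
20. n8.env = 3  [len(e₀.val) + 1]
21. n8.lab = "vwv"  [e₁.val ++ "v"]
22. n5.ok = 25  [S.tag + 24]
23. n0.ok = 11  [E.env + 2]
24. n0.tag = 21  [D.ok + E.env - 13]
25. n0.wid = "vnvk"  [e.val ++ E.lab]

21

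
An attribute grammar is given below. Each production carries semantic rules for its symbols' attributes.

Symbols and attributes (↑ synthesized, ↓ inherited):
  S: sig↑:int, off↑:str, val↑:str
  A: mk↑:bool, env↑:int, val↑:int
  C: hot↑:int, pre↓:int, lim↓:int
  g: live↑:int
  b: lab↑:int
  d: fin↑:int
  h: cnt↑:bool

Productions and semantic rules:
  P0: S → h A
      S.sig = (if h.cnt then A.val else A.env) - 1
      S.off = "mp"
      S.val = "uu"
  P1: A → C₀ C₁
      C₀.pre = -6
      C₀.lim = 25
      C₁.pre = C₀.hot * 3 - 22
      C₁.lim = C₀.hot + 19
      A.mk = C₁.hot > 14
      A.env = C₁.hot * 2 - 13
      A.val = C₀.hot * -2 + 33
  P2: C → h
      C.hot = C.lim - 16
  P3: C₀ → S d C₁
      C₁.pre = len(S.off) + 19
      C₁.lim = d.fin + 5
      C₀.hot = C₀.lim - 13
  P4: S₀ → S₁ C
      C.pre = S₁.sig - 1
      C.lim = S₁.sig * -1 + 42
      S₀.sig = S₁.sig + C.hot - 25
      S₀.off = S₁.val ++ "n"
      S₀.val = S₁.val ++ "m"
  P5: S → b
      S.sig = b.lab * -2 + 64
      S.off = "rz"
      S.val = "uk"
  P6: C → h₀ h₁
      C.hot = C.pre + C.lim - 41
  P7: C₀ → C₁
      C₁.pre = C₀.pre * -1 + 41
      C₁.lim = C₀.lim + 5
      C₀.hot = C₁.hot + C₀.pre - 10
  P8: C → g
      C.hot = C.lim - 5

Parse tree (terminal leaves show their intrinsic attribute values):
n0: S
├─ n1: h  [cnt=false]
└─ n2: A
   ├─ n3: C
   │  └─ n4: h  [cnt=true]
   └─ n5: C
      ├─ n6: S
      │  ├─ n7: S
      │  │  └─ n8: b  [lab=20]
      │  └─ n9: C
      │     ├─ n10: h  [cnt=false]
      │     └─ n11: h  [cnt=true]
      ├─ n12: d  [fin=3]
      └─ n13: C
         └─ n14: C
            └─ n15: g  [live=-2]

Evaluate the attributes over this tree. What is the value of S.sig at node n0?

1. n1.cnt = false  [terminal]
2. n3.pre = -6  [-6]
3. n3.lim = 25  [25]
4. n4.cnt = true  [terminal]
5. n3.hot = 9  [C.lim - 16]
6. n5.pre = 5  [C₀.hot * 3 - 22]
7. n5.lim = 28  [C₀.hot + 19]
8. n8.lab = 20  [terminal]
9. n7.sig = 24  [b.lab * -2 + 64]
10. n7.off = "rz"  ["rz"]
11. n7.val = "uk"  ["uk"]
12. n9.pre = 23  [S₁.sig - 1]
13. n9.lim = 18  [S₁.sig * -1 + 42]
14. n10.cnt = false  [terminal]
15. n11.cnt = true  [terminal]
16. n9.hot = 0  [C.pre + C.lim - 41]
17. n6.sig = -1  [S₁.sig + C.hot - 25]
18. n6.off = "ukn"  [S₁.val ++ "n"]
19. n6.val = "ukm"  [S₁.val ++ "m"]
20. n12.fin = 3  [terminal]
21. n13.pre = 22  [len(S.off) + 19]
22. n13.lim = 8  [d.fin + 5]
23. n14.pre = 19  [C₀.pre * -1 + 41]
24. n14.lim = 13  [C₀.lim + 5]
25. n15.live = -2  [terminal]
26. n14.hot = 8  [C.lim - 5]
27. n13.hot = 20  [C₁.hot + C₀.pre - 10]
28. n5.hot = 15  [C₀.lim - 13]
29. n2.mk = true  [C₁.hot > 14]
30. n2.env = 17  [C₁.hot * 2 - 13]
31. n2.val = 15  [C₀.hot * -2 + 33]
32. n0.sig = 16  [(if h.cnt then A.val else A.env) - 1]
33. n0.off = "mp"  ["mp"]
34. n0.val = "uu"  ["uu"]

16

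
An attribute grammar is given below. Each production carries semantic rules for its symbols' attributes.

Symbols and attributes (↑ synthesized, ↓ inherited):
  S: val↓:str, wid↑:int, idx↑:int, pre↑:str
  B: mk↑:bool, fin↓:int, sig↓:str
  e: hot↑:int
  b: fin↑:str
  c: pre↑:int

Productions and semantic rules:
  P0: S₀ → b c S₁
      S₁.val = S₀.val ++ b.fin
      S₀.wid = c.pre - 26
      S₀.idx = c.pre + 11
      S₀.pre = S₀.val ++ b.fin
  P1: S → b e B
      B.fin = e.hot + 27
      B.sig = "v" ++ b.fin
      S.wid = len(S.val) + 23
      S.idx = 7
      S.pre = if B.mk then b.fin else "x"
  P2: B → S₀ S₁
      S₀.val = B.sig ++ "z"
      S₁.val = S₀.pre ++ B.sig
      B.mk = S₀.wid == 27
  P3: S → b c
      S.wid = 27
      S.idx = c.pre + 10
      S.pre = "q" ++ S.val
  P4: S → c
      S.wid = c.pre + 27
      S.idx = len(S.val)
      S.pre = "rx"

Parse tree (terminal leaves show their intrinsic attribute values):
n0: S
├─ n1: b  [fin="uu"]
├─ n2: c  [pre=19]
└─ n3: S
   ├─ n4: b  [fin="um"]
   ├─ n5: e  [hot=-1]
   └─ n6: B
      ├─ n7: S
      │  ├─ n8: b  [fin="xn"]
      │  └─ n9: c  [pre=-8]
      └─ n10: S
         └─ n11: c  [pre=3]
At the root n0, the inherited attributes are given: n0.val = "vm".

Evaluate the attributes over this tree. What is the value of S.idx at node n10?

1. n0.val = "vm"  [given at root]
2. n1.fin = "uu"  [terminal]
3. n2.pre = 19  [terminal]
4. n3.val = "vmuu"  [S₀.val ++ b.fin]
5. n4.fin = "um"  [terminal]
6. n5.hot = -1  [terminal]
7. n6.fin = 26  [e.hot + 27]
8. n6.sig = "vum"  ["v" ++ b.fin]
9. n7.val = "vumz"  [B.sig ++ "z"]
10. n8.fin = "xn"  [terminal]
11. n9.pre = -8  [terminal]
12. n7.wid = 27  [27]
13. n7.idx = 2  [c.pre + 10]
14. n7.pre = "qvumz"  ["q" ++ S.val]
15. n10.val = "qvumzvum"  [S₀.pre ++ B.sig]
16. n11.pre = 3  [terminal]
17. n10.wid = 30  [c.pre + 27]
18. n10.idx = 8  [len(S.val)]
19. n10.pre = "rx"  ["rx"]
20. n6.mk = true  [S₀.wid == 27]
21. n3.wid = 27  [len(S.val) + 23]
22. n3.idx = 7  [7]
23. n3.pre = "um"  [if B.mk then b.fin else "x"]
24. n0.wid = -7  [c.pre - 26]
25. n0.idx = 30  [c.pre + 11]
26. n0.pre = "vmuu"  [S₀.val ++ b.fin]

8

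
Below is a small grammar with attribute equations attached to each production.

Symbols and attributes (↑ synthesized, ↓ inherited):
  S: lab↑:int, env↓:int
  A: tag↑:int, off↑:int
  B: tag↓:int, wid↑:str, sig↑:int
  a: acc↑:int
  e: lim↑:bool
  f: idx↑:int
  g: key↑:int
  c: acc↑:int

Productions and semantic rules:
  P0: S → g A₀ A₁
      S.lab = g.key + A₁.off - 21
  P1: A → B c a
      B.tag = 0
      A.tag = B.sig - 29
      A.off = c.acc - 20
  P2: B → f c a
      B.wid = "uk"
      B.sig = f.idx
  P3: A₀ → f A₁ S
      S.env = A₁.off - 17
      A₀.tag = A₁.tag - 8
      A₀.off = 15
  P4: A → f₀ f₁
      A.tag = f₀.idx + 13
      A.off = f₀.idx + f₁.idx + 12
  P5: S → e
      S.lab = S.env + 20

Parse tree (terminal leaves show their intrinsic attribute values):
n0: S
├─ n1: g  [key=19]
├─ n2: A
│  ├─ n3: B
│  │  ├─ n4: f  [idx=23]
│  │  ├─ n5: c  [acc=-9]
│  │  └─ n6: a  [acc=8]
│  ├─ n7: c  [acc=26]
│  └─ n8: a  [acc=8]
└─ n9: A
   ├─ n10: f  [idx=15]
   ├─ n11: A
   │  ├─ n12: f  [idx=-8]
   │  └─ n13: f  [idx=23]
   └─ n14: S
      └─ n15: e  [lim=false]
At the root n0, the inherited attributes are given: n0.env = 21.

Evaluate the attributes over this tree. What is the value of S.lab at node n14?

30

1. n0.env = 21  [given at root]
2. n1.key = 19  [terminal]
3. n3.tag = 0  [0]
4. n4.idx = 23  [terminal]
5. n5.acc = -9  [terminal]
6. n6.acc = 8  [terminal]
7. n3.wid = "uk"  ["uk"]
8. n3.sig = 23  [f.idx]
9. n7.acc = 26  [terminal]
10. n8.acc = 8  [terminal]
11. n2.tag = -6  [B.sig - 29]
12. n2.off = 6  [c.acc - 20]
13. n10.idx = 15  [terminal]
14. n12.idx = -8  [terminal]
15. n13.idx = 23  [terminal]
16. n11.tag = 5  [f₀.idx + 13]
17. n11.off = 27  [f₀.idx + f₁.idx + 12]
18. n14.env = 10  [A₁.off - 17]
19. n15.lim = false  [terminal]
20. n14.lab = 30  [S.env + 20]
21. n9.tag = -3  [A₁.tag - 8]
22. n9.off = 15  [15]
23. n0.lab = 13  [g.key + A₁.off - 21]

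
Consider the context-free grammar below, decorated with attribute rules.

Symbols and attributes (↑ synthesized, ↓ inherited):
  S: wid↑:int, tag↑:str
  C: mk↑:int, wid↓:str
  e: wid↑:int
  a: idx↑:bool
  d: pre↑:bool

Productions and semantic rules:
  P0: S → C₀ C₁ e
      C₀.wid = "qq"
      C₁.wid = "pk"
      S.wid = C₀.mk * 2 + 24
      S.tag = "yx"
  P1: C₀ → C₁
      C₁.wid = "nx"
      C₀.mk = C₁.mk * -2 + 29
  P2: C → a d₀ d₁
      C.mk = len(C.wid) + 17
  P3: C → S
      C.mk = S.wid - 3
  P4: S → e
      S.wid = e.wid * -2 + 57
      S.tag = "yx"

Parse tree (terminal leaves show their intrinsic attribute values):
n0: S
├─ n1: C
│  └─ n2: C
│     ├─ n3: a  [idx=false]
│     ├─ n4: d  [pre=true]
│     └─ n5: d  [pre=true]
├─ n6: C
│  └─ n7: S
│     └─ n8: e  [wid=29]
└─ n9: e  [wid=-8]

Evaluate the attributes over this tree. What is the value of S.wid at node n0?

6

1. n1.wid = "qq"  ["qq"]
2. n2.wid = "nx"  ["nx"]
3. n3.idx = false  [terminal]
4. n4.pre = true  [terminal]
5. n5.pre = true  [terminal]
6. n2.mk = 19  [len(C.wid) + 17]
7. n1.mk = -9  [C₁.mk * -2 + 29]
8. n6.wid = "pk"  ["pk"]
9. n8.wid = 29  [terminal]
10. n7.wid = -1  [e.wid * -2 + 57]
11. n7.tag = "yx"  ["yx"]
12. n6.mk = -4  [S.wid - 3]
13. n9.wid = -8  [terminal]
14. n0.wid = 6  [C₀.mk * 2 + 24]
15. n0.tag = "yx"  ["yx"]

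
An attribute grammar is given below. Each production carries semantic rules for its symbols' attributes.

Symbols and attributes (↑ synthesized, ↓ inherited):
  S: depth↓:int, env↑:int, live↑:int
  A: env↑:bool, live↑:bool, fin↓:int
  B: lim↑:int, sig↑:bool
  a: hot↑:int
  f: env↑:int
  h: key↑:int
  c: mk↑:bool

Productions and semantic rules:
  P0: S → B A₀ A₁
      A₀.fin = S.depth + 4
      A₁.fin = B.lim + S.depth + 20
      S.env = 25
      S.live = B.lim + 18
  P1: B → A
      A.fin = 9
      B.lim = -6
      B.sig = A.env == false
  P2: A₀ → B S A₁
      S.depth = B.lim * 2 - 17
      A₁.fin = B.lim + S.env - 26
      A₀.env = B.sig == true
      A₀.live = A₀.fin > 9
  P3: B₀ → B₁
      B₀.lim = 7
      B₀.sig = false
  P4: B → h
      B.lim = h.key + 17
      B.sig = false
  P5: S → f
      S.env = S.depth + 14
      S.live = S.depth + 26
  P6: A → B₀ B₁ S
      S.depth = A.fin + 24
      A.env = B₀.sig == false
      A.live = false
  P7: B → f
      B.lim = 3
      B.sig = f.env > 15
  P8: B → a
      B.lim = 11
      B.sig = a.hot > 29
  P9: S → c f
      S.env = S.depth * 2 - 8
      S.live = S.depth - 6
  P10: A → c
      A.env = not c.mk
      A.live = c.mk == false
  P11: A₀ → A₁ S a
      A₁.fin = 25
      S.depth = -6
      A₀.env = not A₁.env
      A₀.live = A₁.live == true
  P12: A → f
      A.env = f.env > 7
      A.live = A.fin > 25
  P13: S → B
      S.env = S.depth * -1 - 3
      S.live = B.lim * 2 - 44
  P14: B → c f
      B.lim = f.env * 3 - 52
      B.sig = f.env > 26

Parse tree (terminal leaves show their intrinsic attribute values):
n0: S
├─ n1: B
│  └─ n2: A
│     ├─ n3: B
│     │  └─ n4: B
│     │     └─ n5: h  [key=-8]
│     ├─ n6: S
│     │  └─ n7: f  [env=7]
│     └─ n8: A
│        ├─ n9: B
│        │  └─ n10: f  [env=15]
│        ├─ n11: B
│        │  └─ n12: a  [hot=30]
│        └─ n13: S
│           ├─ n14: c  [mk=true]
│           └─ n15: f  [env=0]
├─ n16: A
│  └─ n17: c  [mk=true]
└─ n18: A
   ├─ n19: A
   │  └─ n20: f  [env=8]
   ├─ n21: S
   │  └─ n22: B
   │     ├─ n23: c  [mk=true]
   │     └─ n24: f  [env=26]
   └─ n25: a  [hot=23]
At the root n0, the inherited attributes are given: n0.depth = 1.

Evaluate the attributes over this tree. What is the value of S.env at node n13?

24

1. n0.depth = 1  [given at root]
2. n2.fin = 9  [9]
3. n5.key = -8  [terminal]
4. n4.lim = 9  [h.key + 17]
5. n4.sig = false  [false]
6. n3.lim = 7  [7]
7. n3.sig = false  [false]
8. n6.depth = -3  [B.lim * 2 - 17]
9. n7.env = 7  [terminal]
10. n6.env = 11  [S.depth + 14]
11. n6.live = 23  [S.depth + 26]
12. n8.fin = -8  [B.lim + S.env - 26]
13. n10.env = 15  [terminal]
14. n9.lim = 3  [3]
15. n9.sig = false  [f.env > 15]
16. n12.hot = 30  [terminal]
17. n11.lim = 11  [11]
18. n11.sig = true  [a.hot > 29]
19. n13.depth = 16  [A.fin + 24]
20. n14.mk = true  [terminal]
21. n15.env = 0  [terminal]
22. n13.env = 24  [S.depth * 2 - 8]
23. n13.live = 10  [S.depth - 6]
24. n8.env = true  [B₀.sig == false]
25. n8.live = false  [false]
26. n2.env = false  [B.sig == true]
27. n2.live = false  [A₀.fin > 9]
28. n1.lim = -6  [-6]
29. n1.sig = true  [A.env == false]
30. n16.fin = 5  [S.depth + 4]
31. n17.mk = true  [terminal]
32. n16.env = false  [not c.mk]
33. n16.live = false  [c.mk == false]
34. n18.fin = 15  [B.lim + S.depth + 20]
35. n19.fin = 25  [25]
36. n20.env = 8  [terminal]
37. n19.env = true  [f.env > 7]
38. n19.live = false  [A.fin > 25]
39. n21.depth = -6  [-6]
40. n23.mk = true  [terminal]
41. n24.env = 26  [terminal]
42. n22.lim = 26  [f.env * 3 - 52]
43. n22.sig = false  [f.env > 26]
44. n21.env = 3  [S.depth * -1 - 3]
45. n21.live = 8  [B.lim * 2 - 44]
46. n25.hot = 23  [terminal]
47. n18.env = false  [not A₁.env]
48. n18.live = false  [A₁.live == true]
49. n0.env = 25  [25]
50. n0.live = 12  [B.lim + 18]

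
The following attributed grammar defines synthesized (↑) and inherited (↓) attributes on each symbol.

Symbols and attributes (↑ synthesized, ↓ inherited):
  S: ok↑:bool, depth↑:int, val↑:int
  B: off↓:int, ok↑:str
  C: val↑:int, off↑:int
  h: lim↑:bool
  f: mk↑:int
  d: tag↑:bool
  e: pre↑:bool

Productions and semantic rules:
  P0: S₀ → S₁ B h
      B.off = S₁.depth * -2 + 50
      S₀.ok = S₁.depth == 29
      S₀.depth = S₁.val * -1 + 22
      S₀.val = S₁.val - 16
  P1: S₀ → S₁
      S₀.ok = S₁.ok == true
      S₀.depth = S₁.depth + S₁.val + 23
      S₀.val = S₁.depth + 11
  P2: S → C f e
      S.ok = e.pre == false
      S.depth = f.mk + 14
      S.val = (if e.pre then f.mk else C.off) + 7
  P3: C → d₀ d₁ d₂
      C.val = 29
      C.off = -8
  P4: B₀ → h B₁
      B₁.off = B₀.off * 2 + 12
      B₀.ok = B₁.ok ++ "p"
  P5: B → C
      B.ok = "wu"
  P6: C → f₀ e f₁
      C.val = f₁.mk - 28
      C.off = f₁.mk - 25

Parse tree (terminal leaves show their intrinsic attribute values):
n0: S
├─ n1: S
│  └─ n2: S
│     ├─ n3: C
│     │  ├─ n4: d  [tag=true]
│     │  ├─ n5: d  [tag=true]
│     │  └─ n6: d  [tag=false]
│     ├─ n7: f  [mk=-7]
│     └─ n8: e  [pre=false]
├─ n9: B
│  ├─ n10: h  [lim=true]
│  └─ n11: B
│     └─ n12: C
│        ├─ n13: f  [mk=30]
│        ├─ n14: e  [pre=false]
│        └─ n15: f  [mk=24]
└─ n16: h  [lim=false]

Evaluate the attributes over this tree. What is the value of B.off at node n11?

-4

1. n4.tag = true  [terminal]
2. n5.tag = true  [terminal]
3. n6.tag = false  [terminal]
4. n3.val = 29  [29]
5. n3.off = -8  [-8]
6. n7.mk = -7  [terminal]
7. n8.pre = false  [terminal]
8. n2.ok = true  [e.pre == false]
9. n2.depth = 7  [f.mk + 14]
10. n2.val = -1  [(if e.pre then f.mk else C.off) + 7]
11. n1.ok = true  [S₁.ok == true]
12. n1.depth = 29  [S₁.depth + S₁.val + 23]
13. n1.val = 18  [S₁.depth + 11]
14. n9.off = -8  [S₁.depth * -2 + 50]
15. n10.lim = true  [terminal]
16. n11.off = -4  [B₀.off * 2 + 12]
17. n13.mk = 30  [terminal]
18. n14.pre = false  [terminal]
19. n15.mk = 24  [terminal]
20. n12.val = -4  [f₁.mk - 28]
21. n12.off = -1  [f₁.mk - 25]
22. n11.ok = "wu"  ["wu"]
23. n9.ok = "wup"  [B₁.ok ++ "p"]
24. n16.lim = false  [terminal]
25. n0.ok = true  [S₁.depth == 29]
26. n0.depth = 4  [S₁.val * -1 + 22]
27. n0.val = 2  [S₁.val - 16]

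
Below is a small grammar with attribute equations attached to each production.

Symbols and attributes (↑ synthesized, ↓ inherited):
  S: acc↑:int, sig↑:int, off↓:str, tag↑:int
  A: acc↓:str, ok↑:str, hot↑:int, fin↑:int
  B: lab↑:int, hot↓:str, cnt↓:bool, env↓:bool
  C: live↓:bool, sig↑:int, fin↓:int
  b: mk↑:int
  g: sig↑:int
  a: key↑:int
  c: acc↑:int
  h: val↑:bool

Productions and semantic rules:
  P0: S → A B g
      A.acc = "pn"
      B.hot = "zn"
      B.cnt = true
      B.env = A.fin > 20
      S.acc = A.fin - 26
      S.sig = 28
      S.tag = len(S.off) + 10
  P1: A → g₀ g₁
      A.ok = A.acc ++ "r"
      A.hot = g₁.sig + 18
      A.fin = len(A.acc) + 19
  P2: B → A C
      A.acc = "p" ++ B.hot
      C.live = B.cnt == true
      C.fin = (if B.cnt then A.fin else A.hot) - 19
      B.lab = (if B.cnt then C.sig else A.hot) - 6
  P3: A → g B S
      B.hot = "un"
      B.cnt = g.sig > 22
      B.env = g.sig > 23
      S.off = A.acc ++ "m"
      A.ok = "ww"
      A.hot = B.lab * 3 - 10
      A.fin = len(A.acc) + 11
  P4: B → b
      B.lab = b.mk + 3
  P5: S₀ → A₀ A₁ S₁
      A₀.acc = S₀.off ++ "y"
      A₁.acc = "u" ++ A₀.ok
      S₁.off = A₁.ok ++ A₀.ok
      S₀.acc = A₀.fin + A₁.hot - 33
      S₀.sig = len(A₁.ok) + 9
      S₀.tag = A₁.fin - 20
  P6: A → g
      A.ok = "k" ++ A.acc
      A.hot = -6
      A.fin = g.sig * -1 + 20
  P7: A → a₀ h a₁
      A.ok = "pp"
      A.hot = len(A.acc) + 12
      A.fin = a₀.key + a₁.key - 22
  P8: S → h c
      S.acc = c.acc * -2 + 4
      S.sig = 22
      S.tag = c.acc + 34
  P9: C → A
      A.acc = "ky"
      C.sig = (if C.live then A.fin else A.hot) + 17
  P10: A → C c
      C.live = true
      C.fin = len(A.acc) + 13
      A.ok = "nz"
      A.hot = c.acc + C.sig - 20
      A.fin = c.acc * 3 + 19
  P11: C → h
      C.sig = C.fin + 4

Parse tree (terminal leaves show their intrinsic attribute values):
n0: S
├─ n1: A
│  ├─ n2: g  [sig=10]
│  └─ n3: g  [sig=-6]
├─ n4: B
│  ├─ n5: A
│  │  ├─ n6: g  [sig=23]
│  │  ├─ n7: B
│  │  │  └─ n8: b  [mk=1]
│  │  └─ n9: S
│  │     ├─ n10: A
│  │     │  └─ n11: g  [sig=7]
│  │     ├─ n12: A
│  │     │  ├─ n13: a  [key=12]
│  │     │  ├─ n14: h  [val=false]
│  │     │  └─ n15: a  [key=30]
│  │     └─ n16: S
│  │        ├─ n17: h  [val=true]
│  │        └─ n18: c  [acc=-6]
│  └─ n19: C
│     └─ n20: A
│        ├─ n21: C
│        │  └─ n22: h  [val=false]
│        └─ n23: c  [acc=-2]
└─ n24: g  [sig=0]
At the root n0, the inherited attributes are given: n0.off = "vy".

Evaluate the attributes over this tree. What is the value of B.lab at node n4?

1. n0.off = "vy"  [given at root]
2. n1.acc = "pn"  ["pn"]
3. n2.sig = 10  [terminal]
4. n3.sig = -6  [terminal]
5. n1.ok = "pnr"  [A.acc ++ "r"]
6. n1.hot = 12  [g₁.sig + 18]
7. n1.fin = 21  [len(A.acc) + 19]
8. n4.hot = "zn"  ["zn"]
9. n4.cnt = true  [true]
10. n4.env = true  [A.fin > 20]
11. n5.acc = "pzn"  ["p" ++ B.hot]
12. n6.sig = 23  [terminal]
13. n7.hot = "un"  ["un"]
14. n7.cnt = true  [g.sig > 22]
15. n7.env = false  [g.sig > 23]
16. n8.mk = 1  [terminal]
17. n7.lab = 4  [b.mk + 3]
18. n9.off = "pznm"  [A.acc ++ "m"]
19. n10.acc = "pznmy"  [S₀.off ++ "y"]
20. n11.sig = 7  [terminal]
21. n10.ok = "kpznmy"  ["k" ++ A.acc]
22. n10.hot = -6  [-6]
23. n10.fin = 13  [g.sig * -1 + 20]
24. n12.acc = "ukpznmy"  ["u" ++ A₀.ok]
25. n13.key = 12  [terminal]
26. n14.val = false  [terminal]
27. n15.key = 30  [terminal]
28. n12.ok = "pp"  ["pp"]
29. n12.hot = 19  [len(A.acc) + 12]
30. n12.fin = 20  [a₀.key + a₁.key - 22]
31. n16.off = "ppkpznmy"  [A₁.ok ++ A₀.ok]
32. n17.val = true  [terminal]
33. n18.acc = -6  [terminal]
34. n16.acc = 16  [c.acc * -2 + 4]
35. n16.sig = 22  [22]
36. n16.tag = 28  [c.acc + 34]
37. n9.acc = -1  [A₀.fin + A₁.hot - 33]
38. n9.sig = 11  [len(A₁.ok) + 9]
39. n9.tag = 0  [A₁.fin - 20]
40. n5.ok = "ww"  ["ww"]
41. n5.hot = 2  [B.lab * 3 - 10]
42. n5.fin = 14  [len(A.acc) + 11]
43. n19.live = true  [B.cnt == true]
44. n19.fin = -5  [(if B.cnt then A.fin else A.hot) - 19]
45. n20.acc = "ky"  ["ky"]
46. n21.live = true  [true]
47. n21.fin = 15  [len(A.acc) + 13]
48. n22.val = false  [terminal]
49. n21.sig = 19  [C.fin + 4]
50. n23.acc = -2  [terminal]
51. n20.ok = "nz"  ["nz"]
52. n20.hot = -3  [c.acc + C.sig - 20]
53. n20.fin = 13  [c.acc * 3 + 19]
54. n19.sig = 30  [(if C.live then A.fin else A.hot) + 17]
55. n4.lab = 24  [(if B.cnt then C.sig else A.hot) - 6]
56. n24.sig = 0  [terminal]
57. n0.acc = -5  [A.fin - 26]
58. n0.sig = 28  [28]
59. n0.tag = 12  [len(S.off) + 10]

24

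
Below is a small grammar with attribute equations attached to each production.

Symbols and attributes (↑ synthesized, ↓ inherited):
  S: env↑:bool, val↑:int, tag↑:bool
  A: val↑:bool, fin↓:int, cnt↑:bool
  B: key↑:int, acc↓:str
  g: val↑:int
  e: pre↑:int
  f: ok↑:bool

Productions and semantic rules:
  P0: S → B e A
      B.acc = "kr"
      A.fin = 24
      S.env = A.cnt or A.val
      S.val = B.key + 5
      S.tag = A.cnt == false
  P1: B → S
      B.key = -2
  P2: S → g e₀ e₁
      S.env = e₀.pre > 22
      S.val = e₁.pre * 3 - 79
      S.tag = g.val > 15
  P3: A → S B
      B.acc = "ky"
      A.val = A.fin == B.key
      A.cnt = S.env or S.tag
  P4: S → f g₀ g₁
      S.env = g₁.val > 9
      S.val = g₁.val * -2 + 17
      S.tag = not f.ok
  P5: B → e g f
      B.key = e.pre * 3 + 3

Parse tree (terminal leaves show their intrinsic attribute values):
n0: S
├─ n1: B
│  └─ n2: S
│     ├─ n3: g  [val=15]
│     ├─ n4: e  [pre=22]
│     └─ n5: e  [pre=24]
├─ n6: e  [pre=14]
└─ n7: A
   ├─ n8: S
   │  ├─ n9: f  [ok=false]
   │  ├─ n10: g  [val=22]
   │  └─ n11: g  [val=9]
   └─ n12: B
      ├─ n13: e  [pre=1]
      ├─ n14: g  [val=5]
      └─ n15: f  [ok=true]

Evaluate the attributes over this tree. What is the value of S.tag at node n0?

1. n1.acc = "kr"  ["kr"]
2. n3.val = 15  [terminal]
3. n4.pre = 22  [terminal]
4. n5.pre = 24  [terminal]
5. n2.env = false  [e₀.pre > 22]
6. n2.val = -7  [e₁.pre * 3 - 79]
7. n2.tag = false  [g.val > 15]
8. n1.key = -2  [-2]
9. n6.pre = 14  [terminal]
10. n7.fin = 24  [24]
11. n9.ok = false  [terminal]
12. n10.val = 22  [terminal]
13. n11.val = 9  [terminal]
14. n8.env = false  [g₁.val > 9]
15. n8.val = -1  [g₁.val * -2 + 17]
16. n8.tag = true  [not f.ok]
17. n12.acc = "ky"  ["ky"]
18. n13.pre = 1  [terminal]
19. n14.val = 5  [terminal]
20. n15.ok = true  [terminal]
21. n12.key = 6  [e.pre * 3 + 3]
22. n7.val = false  [A.fin == B.key]
23. n7.cnt = true  [S.env or S.tag]
24. n0.env = true  [A.cnt or A.val]
25. n0.val = 3  [B.key + 5]
26. n0.tag = false  [A.cnt == false]

false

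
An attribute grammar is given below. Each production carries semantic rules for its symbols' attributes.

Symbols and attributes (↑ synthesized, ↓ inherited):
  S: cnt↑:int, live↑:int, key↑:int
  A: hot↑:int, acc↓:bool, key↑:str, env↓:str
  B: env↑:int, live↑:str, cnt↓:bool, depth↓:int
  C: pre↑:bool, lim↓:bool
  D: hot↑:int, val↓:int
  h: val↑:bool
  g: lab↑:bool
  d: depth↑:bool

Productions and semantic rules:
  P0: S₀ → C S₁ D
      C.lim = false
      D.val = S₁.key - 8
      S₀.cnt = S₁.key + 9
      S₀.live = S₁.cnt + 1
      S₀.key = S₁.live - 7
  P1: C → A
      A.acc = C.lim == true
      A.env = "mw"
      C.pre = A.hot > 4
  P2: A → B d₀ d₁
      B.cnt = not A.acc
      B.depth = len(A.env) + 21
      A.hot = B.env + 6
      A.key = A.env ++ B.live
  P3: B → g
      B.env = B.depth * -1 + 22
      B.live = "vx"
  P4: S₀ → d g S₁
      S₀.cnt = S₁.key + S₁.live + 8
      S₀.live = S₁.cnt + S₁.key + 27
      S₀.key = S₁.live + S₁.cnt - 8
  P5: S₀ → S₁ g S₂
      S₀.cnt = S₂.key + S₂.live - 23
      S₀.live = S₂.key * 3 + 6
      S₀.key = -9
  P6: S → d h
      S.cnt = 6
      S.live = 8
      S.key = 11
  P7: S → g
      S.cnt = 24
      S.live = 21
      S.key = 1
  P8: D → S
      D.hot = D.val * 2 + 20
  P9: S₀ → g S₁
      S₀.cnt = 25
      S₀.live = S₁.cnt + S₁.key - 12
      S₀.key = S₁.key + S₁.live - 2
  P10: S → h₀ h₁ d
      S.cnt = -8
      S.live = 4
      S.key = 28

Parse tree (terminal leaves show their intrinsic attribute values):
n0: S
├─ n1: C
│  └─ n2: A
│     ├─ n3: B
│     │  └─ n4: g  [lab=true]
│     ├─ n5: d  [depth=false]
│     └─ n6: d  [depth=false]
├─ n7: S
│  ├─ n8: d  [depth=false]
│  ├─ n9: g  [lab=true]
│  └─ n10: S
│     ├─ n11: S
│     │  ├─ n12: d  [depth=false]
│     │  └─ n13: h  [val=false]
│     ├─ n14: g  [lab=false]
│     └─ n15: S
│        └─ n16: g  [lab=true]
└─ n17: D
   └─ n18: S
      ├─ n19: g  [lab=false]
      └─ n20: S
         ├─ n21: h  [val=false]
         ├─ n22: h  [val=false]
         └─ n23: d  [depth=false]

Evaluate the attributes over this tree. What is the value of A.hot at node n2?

5

1. n1.lim = false  [false]
2. n2.acc = false  [C.lim == true]
3. n2.env = "mw"  ["mw"]
4. n3.cnt = true  [not A.acc]
5. n3.depth = 23  [len(A.env) + 21]
6. n4.lab = true  [terminal]
7. n3.env = -1  [B.depth * -1 + 22]
8. n3.live = "vx"  ["vx"]
9. n5.depth = false  [terminal]
10. n6.depth = false  [terminal]
11. n2.hot = 5  [B.env + 6]
12. n2.key = "mwvx"  [A.env ++ B.live]
13. n1.pre = true  [A.hot > 4]
14. n8.depth = false  [terminal]
15. n9.lab = true  [terminal]
16. n12.depth = false  [terminal]
17. n13.val = false  [terminal]
18. n11.cnt = 6  [6]
19. n11.live = 8  [8]
20. n11.key = 11  [11]
21. n14.lab = false  [terminal]
22. n16.lab = true  [terminal]
23. n15.cnt = 24  [24]
24. n15.live = 21  [21]
25. n15.key = 1  [1]
26. n10.cnt = -1  [S₂.key + S₂.live - 23]
27. n10.live = 9  [S₂.key * 3 + 6]
28. n10.key = -9  [-9]
29. n7.cnt = 8  [S₁.key + S₁.live + 8]
30. n7.live = 17  [S₁.cnt + S₁.key + 27]
31. n7.key = 0  [S₁.live + S₁.cnt - 8]
32. n17.val = -8  [S₁.key - 8]
33. n19.lab = false  [terminal]
34. n21.val = false  [terminal]
35. n22.val = false  [terminal]
36. n23.depth = false  [terminal]
37. n20.cnt = -8  [-8]
38. n20.live = 4  [4]
39. n20.key = 28  [28]
40. n18.cnt = 25  [25]
41. n18.live = 8  [S₁.cnt + S₁.key - 12]
42. n18.key = 30  [S₁.key + S₁.live - 2]
43. n17.hot = 4  [D.val * 2 + 20]
44. n0.cnt = 9  [S₁.key + 9]
45. n0.live = 9  [S₁.cnt + 1]
46. n0.key = 10  [S₁.live - 7]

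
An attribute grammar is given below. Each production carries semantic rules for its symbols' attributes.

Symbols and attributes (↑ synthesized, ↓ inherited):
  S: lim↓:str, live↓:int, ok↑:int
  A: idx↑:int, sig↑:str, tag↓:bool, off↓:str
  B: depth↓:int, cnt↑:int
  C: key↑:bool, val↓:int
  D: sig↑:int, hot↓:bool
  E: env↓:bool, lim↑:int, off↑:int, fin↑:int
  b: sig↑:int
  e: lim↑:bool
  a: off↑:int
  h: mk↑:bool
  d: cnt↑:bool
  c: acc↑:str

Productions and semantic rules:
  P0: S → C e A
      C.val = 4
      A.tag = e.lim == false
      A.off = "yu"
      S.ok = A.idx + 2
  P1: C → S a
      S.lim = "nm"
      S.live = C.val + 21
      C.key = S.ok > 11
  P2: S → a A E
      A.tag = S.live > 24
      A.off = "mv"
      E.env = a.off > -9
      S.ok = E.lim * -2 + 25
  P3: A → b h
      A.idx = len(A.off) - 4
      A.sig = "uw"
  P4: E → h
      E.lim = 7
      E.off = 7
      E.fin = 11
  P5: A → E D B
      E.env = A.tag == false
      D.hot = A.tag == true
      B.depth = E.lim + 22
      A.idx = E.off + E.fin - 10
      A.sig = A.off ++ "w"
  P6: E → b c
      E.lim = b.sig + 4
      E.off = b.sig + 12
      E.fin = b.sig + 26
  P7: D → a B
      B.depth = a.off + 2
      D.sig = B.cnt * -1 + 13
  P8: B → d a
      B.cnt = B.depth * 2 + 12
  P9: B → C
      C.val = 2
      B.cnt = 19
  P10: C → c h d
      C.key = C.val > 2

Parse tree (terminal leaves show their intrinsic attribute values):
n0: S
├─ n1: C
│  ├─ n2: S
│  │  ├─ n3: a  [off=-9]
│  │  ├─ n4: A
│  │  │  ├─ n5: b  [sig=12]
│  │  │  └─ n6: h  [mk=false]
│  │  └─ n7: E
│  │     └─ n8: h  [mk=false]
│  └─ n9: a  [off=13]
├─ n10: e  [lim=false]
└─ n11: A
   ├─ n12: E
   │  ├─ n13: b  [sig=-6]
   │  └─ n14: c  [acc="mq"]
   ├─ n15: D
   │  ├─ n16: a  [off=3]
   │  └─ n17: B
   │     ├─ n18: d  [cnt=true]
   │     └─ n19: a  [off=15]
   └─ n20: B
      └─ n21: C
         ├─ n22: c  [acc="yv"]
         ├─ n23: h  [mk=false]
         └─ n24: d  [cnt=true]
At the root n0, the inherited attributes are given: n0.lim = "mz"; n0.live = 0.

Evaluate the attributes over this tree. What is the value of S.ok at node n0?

1. n0.lim = "mz"  [given at root]
2. n0.live = 0  [given at root]
3. n1.val = 4  [4]
4. n2.lim = "nm"  ["nm"]
5. n2.live = 25  [C.val + 21]
6. n3.off = -9  [terminal]
7. n4.tag = true  [S.live > 24]
8. n4.off = "mv"  ["mv"]
9. n5.sig = 12  [terminal]
10. n6.mk = false  [terminal]
11. n4.idx = -2  [len(A.off) - 4]
12. n4.sig = "uw"  ["uw"]
13. n7.env = false  [a.off > -9]
14. n8.mk = false  [terminal]
15. n7.lim = 7  [7]
16. n7.off = 7  [7]
17. n7.fin = 11  [11]
18. n2.ok = 11  [E.lim * -2 + 25]
19. n9.off = 13  [terminal]
20. n1.key = false  [S.ok > 11]
21. n10.lim = false  [terminal]
22. n11.tag = true  [e.lim == false]
23. n11.off = "yu"  ["yu"]
24. n12.env = false  [A.tag == false]
25. n13.sig = -6  [terminal]
26. n14.acc = "mq"  [terminal]
27. n12.lim = -2  [b.sig + 4]
28. n12.off = 6  [b.sig + 12]
29. n12.fin = 20  [b.sig + 26]
30. n15.hot = true  [A.tag == true]
31. n16.off = 3  [terminal]
32. n17.depth = 5  [a.off + 2]
33. n18.cnt = true  [terminal]
34. n19.off = 15  [terminal]
35. n17.cnt = 22  [B.depth * 2 + 12]
36. n15.sig = -9  [B.cnt * -1 + 13]
37. n20.depth = 20  [E.lim + 22]
38. n21.val = 2  [2]
39. n22.acc = "yv"  [terminal]
40. n23.mk = false  [terminal]
41. n24.cnt = true  [terminal]
42. n21.key = false  [C.val > 2]
43. n20.cnt = 19  [19]
44. n11.idx = 16  [E.off + E.fin - 10]
45. n11.sig = "yuw"  [A.off ++ "w"]
46. n0.ok = 18  [A.idx + 2]

18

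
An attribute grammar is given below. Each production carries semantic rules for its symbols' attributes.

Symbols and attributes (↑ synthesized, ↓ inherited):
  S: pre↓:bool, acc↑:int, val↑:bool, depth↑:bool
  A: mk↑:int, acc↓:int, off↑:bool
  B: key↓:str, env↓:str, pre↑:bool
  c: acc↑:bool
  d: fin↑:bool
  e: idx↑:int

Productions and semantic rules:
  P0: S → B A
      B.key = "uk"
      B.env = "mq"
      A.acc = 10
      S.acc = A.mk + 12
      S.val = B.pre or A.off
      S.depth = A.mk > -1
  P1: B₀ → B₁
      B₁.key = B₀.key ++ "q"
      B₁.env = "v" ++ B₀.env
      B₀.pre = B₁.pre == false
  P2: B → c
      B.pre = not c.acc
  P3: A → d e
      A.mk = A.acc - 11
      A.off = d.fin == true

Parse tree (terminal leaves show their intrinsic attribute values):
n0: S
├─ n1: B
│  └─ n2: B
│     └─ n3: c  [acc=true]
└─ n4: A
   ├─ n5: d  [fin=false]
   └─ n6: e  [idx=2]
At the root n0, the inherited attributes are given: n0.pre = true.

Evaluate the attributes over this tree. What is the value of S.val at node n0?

1. n0.pre = true  [given at root]
2. n1.key = "uk"  ["uk"]
3. n1.env = "mq"  ["mq"]
4. n2.key = "ukq"  [B₀.key ++ "q"]
5. n2.env = "vmq"  ["v" ++ B₀.env]
6. n3.acc = true  [terminal]
7. n2.pre = false  [not c.acc]
8. n1.pre = true  [B₁.pre == false]
9. n4.acc = 10  [10]
10. n5.fin = false  [terminal]
11. n6.idx = 2  [terminal]
12. n4.mk = -1  [A.acc - 11]
13. n4.off = false  [d.fin == true]
14. n0.acc = 11  [A.mk + 12]
15. n0.val = true  [B.pre or A.off]
16. n0.depth = false  [A.mk > -1]

true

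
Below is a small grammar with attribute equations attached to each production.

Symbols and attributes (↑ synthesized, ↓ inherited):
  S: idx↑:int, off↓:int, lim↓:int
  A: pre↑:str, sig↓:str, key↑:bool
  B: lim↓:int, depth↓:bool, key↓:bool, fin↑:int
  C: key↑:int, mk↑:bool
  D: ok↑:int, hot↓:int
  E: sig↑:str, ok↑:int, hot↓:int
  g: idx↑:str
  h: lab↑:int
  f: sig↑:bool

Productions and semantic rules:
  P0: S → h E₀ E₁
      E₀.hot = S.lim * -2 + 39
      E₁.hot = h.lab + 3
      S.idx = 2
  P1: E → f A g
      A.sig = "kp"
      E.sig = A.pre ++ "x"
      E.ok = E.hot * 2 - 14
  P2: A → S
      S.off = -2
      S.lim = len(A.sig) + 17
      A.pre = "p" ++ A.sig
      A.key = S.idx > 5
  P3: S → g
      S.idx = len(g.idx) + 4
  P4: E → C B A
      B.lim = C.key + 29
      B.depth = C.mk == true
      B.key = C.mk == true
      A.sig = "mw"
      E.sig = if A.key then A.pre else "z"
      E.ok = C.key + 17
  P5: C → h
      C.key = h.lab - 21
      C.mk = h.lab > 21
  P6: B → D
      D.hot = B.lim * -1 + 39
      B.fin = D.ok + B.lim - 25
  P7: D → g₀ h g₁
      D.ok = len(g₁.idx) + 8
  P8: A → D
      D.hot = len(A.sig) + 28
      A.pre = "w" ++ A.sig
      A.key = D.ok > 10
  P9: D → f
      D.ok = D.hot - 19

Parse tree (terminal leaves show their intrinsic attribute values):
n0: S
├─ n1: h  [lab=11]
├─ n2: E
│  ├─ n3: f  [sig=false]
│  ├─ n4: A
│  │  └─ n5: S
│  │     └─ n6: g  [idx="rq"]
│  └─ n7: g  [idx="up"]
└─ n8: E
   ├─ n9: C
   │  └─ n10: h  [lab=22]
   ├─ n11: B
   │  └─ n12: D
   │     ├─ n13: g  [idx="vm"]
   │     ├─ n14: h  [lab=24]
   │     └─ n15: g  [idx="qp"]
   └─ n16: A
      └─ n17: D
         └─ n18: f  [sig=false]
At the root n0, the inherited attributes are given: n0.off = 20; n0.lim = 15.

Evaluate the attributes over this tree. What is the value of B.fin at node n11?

1. n0.off = 20  [given at root]
2. n0.lim = 15  [given at root]
3. n1.lab = 11  [terminal]
4. n2.hot = 9  [S.lim * -2 + 39]
5. n3.sig = false  [terminal]
6. n4.sig = "kp"  ["kp"]
7. n5.off = -2  [-2]
8. n5.lim = 19  [len(A.sig) + 17]
9. n6.idx = "rq"  [terminal]
10. n5.idx = 6  [len(g.idx) + 4]
11. n4.pre = "pkp"  ["p" ++ A.sig]
12. n4.key = true  [S.idx > 5]
13. n7.idx = "up"  [terminal]
14. n2.sig = "pkpx"  [A.pre ++ "x"]
15. n2.ok = 4  [E.hot * 2 - 14]
16. n8.hot = 14  [h.lab + 3]
17. n10.lab = 22  [terminal]
18. n9.key = 1  [h.lab - 21]
19. n9.mk = true  [h.lab > 21]
20. n11.lim = 30  [C.key + 29]
21. n11.depth = true  [C.mk == true]
22. n11.key = true  [C.mk == true]
23. n12.hot = 9  [B.lim * -1 + 39]
24. n13.idx = "vm"  [terminal]
25. n14.lab = 24  [terminal]
26. n15.idx = "qp"  [terminal]
27. n12.ok = 10  [len(g₁.idx) + 8]
28. n11.fin = 15  [D.ok + B.lim - 25]
29. n16.sig = "mw"  ["mw"]
30. n17.hot = 30  [len(A.sig) + 28]
31. n18.sig = false  [terminal]
32. n17.ok = 11  [D.hot - 19]
33. n16.pre = "wmw"  ["w" ++ A.sig]
34. n16.key = true  [D.ok > 10]
35. n8.sig = "wmw"  [if A.key then A.pre else "z"]
36. n8.ok = 18  [C.key + 17]
37. n0.idx = 2  [2]

15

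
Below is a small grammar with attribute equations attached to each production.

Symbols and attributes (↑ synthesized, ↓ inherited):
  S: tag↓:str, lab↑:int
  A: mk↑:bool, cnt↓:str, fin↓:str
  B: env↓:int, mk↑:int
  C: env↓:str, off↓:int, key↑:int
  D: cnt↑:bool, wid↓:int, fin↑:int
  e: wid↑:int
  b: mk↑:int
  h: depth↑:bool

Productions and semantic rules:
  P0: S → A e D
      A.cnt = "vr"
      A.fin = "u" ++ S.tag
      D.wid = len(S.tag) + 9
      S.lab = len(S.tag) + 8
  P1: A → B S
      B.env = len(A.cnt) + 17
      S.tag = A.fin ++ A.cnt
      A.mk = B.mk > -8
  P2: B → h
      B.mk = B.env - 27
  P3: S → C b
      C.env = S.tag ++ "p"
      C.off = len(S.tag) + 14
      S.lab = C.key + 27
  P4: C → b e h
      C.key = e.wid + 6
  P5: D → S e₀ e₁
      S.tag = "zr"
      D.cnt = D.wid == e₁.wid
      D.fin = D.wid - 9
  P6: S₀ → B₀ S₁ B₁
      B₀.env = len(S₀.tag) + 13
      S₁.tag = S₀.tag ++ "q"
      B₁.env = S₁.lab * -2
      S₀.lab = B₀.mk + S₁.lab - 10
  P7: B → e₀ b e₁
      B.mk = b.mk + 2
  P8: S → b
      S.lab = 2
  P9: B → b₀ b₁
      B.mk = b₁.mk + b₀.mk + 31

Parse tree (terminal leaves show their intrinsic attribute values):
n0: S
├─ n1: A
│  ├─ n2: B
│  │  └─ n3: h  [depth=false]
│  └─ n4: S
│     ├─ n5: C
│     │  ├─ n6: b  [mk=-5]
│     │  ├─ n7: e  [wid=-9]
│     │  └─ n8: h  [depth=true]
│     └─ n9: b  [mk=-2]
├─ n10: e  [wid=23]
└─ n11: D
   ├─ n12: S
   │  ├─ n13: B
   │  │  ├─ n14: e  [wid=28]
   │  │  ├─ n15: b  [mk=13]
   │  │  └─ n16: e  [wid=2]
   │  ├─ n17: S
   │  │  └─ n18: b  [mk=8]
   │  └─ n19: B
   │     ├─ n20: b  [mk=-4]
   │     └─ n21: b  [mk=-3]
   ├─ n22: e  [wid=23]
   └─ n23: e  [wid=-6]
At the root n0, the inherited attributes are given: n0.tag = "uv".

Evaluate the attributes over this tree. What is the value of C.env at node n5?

1. n0.tag = "uv"  [given at root]
2. n1.cnt = "vr"  ["vr"]
3. n1.fin = "uuv"  ["u" ++ S.tag]
4. n2.env = 19  [len(A.cnt) + 17]
5. n3.depth = false  [terminal]
6. n2.mk = -8  [B.env - 27]
7. n4.tag = "uuvvr"  [A.fin ++ A.cnt]
8. n5.env = "uuvvrp"  [S.tag ++ "p"]
9. n5.off = 19  [len(S.tag) + 14]
10. n6.mk = -5  [terminal]
11. n7.wid = -9  [terminal]
12. n8.depth = true  [terminal]
13. n5.key = -3  [e.wid + 6]
14. n9.mk = -2  [terminal]
15. n4.lab = 24  [C.key + 27]
16. n1.mk = false  [B.mk > -8]
17. n10.wid = 23  [terminal]
18. n11.wid = 11  [len(S.tag) + 9]
19. n12.tag = "zr"  ["zr"]
20. n13.env = 15  [len(S₀.tag) + 13]
21. n14.wid = 28  [terminal]
22. n15.mk = 13  [terminal]
23. n16.wid = 2  [terminal]
24. n13.mk = 15  [b.mk + 2]
25. n17.tag = "zrq"  [S₀.tag ++ "q"]
26. n18.mk = 8  [terminal]
27. n17.lab = 2  [2]
28. n19.env = -4  [S₁.lab * -2]
29. n20.mk = -4  [terminal]
30. n21.mk = -3  [terminal]
31. n19.mk = 24  [b₁.mk + b₀.mk + 31]
32. n12.lab = 7  [B₀.mk + S₁.lab - 10]
33. n22.wid = 23  [terminal]
34. n23.wid = -6  [terminal]
35. n11.cnt = false  [D.wid == e₁.wid]
36. n11.fin = 2  [D.wid - 9]
37. n0.lab = 10  [len(S.tag) + 8]

"uuvvrp"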